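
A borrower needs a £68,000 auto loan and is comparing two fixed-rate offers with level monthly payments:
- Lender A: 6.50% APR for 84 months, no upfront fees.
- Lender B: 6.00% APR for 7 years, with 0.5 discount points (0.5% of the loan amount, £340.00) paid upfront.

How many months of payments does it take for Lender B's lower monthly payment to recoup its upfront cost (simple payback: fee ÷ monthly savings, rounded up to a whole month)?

Lender A: monthly rate = 6.5%/12 = 0.0054167; payment = 68,000 × 0.0054167 / (1 − (1+0.0054167)^−84) = £1,009.76.
Lender B: at 6.00% the monthly rate is 0.0050000, so the payment is 68,000 × 0.0050000 / (1 − 1.0050000^−84) = £993.38.
Monthly savings = £1,009.76 − £993.38 = £16.38.
Break-even = £340.00 / £16.38 = 20.76 → 21 months.

21 months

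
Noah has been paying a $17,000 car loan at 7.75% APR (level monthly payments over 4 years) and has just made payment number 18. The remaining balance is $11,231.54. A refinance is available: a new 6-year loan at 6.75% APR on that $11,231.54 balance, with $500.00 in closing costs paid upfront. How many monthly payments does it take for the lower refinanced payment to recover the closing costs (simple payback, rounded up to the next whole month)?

3 months

Current payment = 17,000 × 7.75%/12 / (1 − (1+0.0064583)^−48) = $413.03.
Refinanced payment = 11,231.54 × 0.0056250 / (1 − (1+0.0056250)^−72) = $190.14.
Monthly savings = $413.03 − $190.14 = $222.89.
Break-even = $500.00 / $222.89 = 2.24 → 3 months.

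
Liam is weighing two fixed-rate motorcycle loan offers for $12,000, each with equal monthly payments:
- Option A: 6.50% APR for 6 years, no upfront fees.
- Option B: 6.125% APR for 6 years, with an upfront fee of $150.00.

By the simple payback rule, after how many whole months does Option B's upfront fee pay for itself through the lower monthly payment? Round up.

Option A: monthly rate = 6.5%/12 = 0.0054167; payment = 12,000 × 0.0054167 / (1 − (1+0.0054167)^−72) = $201.72.
Option B: monthly rate = 6.125%/12 = 0.0051042; payment = 12,000 × 0.0051042 / (1 − (1+0.0051042)^−72) = $199.58.
Monthly savings = $201.72 − $199.58 = $2.14.
Break-even = $150.00 / $2.14 = 70.09 → 71 months.

71 months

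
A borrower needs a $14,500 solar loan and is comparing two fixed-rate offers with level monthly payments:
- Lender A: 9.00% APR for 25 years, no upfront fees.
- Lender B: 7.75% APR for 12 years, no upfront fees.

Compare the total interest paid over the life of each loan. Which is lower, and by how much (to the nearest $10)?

Lender B by $14,190

Lender A: at 9.00% the monthly rate is 0.0075000, so the payment is 14,500 × 0.0075000 / (1 − 1.0075000^−300) = $121.68.
Total interest on Lender A = 300 × $121.68 − $14,500 = $22,004.00.
Lender B: monthly rate = 7.75%/12 = 0.0064583; payment = 14,500 × 0.0064583 / (1 − (1+0.0064583)^−144) = $154.97.
Total interest on Lender B = 144 × $154.97 − $14,500 = $7,815.68.
Lender B is lower by $14,188.32.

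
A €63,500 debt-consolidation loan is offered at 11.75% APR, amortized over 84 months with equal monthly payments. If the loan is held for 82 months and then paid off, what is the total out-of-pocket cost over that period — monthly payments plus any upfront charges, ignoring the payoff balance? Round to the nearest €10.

Monthly rate = 11.75%/12 = 0.0097917; payment = 63,500 × 0.0097917 / (1 − (1+0.0097917)^−84) = €1,112.48.
Total outlay = 82 × €1,112.48 = €91,223.36.

€91,220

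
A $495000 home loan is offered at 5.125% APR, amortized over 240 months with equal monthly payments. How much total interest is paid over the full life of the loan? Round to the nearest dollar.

At 5.125% the monthly rate is 0.0042708, so the payment is 495,000 × 0.0042708 / (1 − 1.0042708^−240) = $3,301.06.
Total paid = 240 × $3,301.06 = $792,254.40; interest = $792,254.40 − $495,000 = $297,254.40.

$297,254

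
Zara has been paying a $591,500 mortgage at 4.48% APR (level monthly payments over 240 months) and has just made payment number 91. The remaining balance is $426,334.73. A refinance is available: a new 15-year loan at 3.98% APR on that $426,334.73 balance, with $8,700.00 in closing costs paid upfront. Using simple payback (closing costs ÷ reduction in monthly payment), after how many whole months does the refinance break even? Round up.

15 months

Current payment = 591,500 × 4.48%/12 / (1 − (1+0.0037333)^−240) = $3,735.74.
Refinanced payment = 426,334.73 × 0.0033167 / (1 − (1+0.0033167)^−180) = $3,149.28.
Monthly savings = $3,735.74 − $3,149.28 = $586.46.
Break-even = $8,700.00 / $586.46 = 14.83 → 15 months.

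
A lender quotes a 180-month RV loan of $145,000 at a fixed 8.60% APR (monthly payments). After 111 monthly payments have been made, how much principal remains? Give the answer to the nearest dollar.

$77,975

With monthly rate i = 8.6%/12 = 0.0071667, the balance after k of n payments is P · [(1+i)^n − (1+i)^k] / [(1+i)^n − 1].
(1+0.0071667)^180 = 3.61611219 and (1+0.0071667)^111 = 2.20927190, so the balance is 145,000 × (3.61611219 − 2.20927190) / (3.61611219 − 1) = $77,975.19.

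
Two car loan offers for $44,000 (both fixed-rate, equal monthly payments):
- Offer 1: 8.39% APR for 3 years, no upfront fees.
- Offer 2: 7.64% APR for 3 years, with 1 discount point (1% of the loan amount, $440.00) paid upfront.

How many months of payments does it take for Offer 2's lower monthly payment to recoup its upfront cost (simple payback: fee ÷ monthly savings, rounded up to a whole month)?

Offer 1: at 8.39% the monthly rate is 0.0069917, so the payment is 44,000 × 0.0069917 / (1 − 1.0069917^−36) = $1,386.73.
Offer 2: monthly rate = 7.64%/12 = 0.0063667; payment = 44,000 × 0.0063667 / (1 − (1+0.0063667)^−36) = $1,371.50.
Monthly savings = $1,386.73 − $1,371.50 = $15.23.
Break-even = $440.00 / $15.23 = 28.89 → 29 months.

29 months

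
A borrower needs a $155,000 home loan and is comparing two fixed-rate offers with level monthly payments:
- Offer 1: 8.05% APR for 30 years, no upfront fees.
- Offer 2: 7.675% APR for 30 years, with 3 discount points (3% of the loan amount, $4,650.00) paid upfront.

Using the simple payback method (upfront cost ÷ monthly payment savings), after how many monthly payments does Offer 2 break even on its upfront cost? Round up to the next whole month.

Offer 1: at 8.05% the monthly rate is 0.0067083, so the payment is 155,000 × 0.0067083 / (1 − 1.0067083^−360) = $1,142.74.
Offer 2: monthly rate = 7.675%/12 = 0.0063958; payment = 155,000 × 0.0063958 / (1 − (1+0.0063958)^−360) = $1,102.42.
Monthly savings = $1,142.74 − $1,102.42 = $40.32.
Break-even = $4,650.00 / $40.32 = 115.33 → 116 months.

116 months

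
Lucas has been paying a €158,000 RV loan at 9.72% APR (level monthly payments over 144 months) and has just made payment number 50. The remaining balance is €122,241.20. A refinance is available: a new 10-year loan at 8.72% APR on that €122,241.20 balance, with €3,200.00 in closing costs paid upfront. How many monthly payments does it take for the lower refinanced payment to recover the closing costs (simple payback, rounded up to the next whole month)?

10 months

Current payment = 158,000 × 9.72%/12 / (1 − (1+0.0081000)^−144) = €1,862.76.
Refinanced payment = 122,241.20 × 0.0072667 / (1 − (1+0.0072667)^−120) = €1,530.04.
Monthly savings = €1,862.76 − €1,530.04 = €332.72.
Break-even = €3,200.00 / €332.72 = 9.62 → 10 months.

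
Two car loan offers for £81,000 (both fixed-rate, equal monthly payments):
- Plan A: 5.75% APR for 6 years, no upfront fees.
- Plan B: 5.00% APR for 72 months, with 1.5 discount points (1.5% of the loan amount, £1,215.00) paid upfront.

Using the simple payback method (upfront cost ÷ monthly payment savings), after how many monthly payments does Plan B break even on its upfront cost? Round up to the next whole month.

Plan A: at 5.75% the monthly rate is 0.0047917, so the payment is 81,000 × 0.0047917 / (1 − 1.0047917^−72) = £1,332.87.
Plan B: monthly rate = 5%/12 = 0.0041667; payment = 81,000 × 0.0041667 / (1 − (1+0.0041667)^−72) = £1,304.50.
Monthly savings = £1,332.87 − £1,304.50 = £28.37.
Break-even = £1,215.00 / £28.37 = 42.83 → 43 months.

43 months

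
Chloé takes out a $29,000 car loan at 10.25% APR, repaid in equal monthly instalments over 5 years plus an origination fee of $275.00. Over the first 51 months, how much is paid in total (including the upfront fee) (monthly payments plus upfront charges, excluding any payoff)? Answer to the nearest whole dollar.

$31,882

At 10.25% the monthly rate is 0.0085417, so the payment is 29,000 × 0.0085417 / (1 − 1.0085417^−60) = $619.74.
Total outlay = 51 × $619.74 + $275.00 = $31,881.74.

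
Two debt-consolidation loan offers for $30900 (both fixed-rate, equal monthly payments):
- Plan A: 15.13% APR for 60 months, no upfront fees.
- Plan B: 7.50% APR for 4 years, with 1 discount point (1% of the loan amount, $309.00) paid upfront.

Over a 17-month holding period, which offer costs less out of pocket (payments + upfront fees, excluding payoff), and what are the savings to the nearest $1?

Plan A: at 15.13% the monthly rate is 0.0126083, so the payment is 30,900 × 0.0126083 / (1 − 1.0126083^−60) = $737.22.
Plan B: monthly rate = 7.5%/12 = 0.0062500; payment = 30,900 × 0.0062500 / (1 − (1+0.0062500)^−48) = $747.13.
Over 17 months: Plan A costs 17 × $737.22 = $12,532.74; Plan B costs 17 × $747.13 + $309.00 = $13,010.21.
Plan A is cheaper by $13,010.21 − $12,532.74 = $477.47.

Plan A by $477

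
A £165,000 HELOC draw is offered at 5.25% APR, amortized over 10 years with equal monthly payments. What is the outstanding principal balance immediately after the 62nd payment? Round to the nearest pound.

With monthly rate i = 5.25%/12 = 0.0043750, the balance after k of n payments is P · [(1+i)^n − (1+i)^k] / [(1+i)^n − 1].
(1+0.0043750)^120 = 1.68852421 and (1+0.0043750)^62 = 1.31082717, so the balance is 165,000 × (1.68852421 − 1.31082717) / (1.68852421 − 1) = £90,512.45.

£90,512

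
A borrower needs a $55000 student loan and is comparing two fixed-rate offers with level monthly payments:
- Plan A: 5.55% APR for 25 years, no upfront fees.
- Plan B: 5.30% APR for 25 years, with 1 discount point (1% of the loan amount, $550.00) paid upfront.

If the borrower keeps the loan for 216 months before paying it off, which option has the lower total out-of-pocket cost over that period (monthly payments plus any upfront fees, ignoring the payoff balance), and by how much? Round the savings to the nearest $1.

Plan A: monthly rate = 5.55%/12 = 0.0046250; payment = 55,000 × 0.0046250 / (1 − (1+0.0046250)^−300) = $339.39.
Plan B: at 5.30% the monthly rate is 0.0044167, so the payment is 55,000 × 0.0044167 / (1 − 1.0044167^−300) = $331.21.
Over 216 months: Plan A costs 216 × $339.39 = $73,308.24; Plan B costs 216 × $331.21 + $550.00 = $72,091.36.
Plan B is cheaper by $73,308.24 − $72,091.36 = $1,216.88.

Plan B by $1,217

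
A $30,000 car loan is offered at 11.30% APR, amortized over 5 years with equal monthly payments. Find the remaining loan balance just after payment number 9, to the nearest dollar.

$26,502

With monthly rate i = 11.3%/12 = 0.0094167, the balance after k of n payments is P · [(1+i)^n − (1+i)^k] / [(1+i)^n − 1].
(1+0.0094167)^60 = 1.75480260 and (1+0.0094167)^9 = 1.08801339, so the balance is 30,000 × (1.75480260 − 1.08801339) / (1.75480260 − 1) = $26,501.86.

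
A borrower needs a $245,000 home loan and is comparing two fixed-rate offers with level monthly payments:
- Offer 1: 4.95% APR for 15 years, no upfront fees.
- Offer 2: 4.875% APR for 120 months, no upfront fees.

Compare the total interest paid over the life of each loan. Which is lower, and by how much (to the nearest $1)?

Offer 2 by $37,553

Offer 1: at 4.95% the monthly rate is 0.0041250, so the payment is 245,000 × 0.0041250 / (1 − 1.0041250^−180) = $1,931.07.
Total interest on Offer 1 = 180 × $1,931.07 − $245,000 = $102,592.60.
Offer 2: at 4.875% the monthly rate is 0.0040625, so the payment is 245,000 × 0.0040625 / (1 − 1.0040625^−120) = $2,583.66.
Total interest on Offer 2 = 120 × $2,583.66 − $245,000 = $65,039.20.
Offer 2 is lower by $37,553.40.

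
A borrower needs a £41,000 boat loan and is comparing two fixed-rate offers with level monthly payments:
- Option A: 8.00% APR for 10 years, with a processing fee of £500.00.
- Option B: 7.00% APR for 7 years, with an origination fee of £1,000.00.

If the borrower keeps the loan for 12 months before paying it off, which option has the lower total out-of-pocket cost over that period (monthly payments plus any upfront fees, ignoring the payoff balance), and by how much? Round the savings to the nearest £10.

Option A by £1,960

Option A: at 8.00% the monthly rate is 0.0066667, so the payment is 41,000 × 0.0066667 / (1 − 1.0066667^−120) = £497.44.
Option B: monthly rate = 7%/12 = 0.0058333; payment = 41,000 × 0.0058333 / (1 − (1+0.0058333)^−84) = £618.80.
Over 12 months: Option A costs 12 × £497.44 + £500.00 = £6,469.28; Option B costs 12 × £618.80 + £1,000.00 = £8,425.60.
Option A is cheaper by £8,425.60 − £6,469.28 = £1,956.32.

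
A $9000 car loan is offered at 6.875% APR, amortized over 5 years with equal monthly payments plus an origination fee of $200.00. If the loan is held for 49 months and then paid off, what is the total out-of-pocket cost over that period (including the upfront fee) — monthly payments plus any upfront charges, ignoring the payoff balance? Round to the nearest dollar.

Monthly rate = 6.875%/12 = 0.0057292; payment = 9,000 × 0.0057292 / (1 − (1+0.0057292)^−60) = $177.68.
Total outlay = 49 × $177.68 + $200.00 = $8,906.32.

$8,906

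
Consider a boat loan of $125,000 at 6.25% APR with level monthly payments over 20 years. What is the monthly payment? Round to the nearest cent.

Monthly rate = 6.25%/12 = 0.0052083; payment = 125,000 × 0.0052083 / (1 − (1+0.0052083)^−240) = $913.66.

$913.66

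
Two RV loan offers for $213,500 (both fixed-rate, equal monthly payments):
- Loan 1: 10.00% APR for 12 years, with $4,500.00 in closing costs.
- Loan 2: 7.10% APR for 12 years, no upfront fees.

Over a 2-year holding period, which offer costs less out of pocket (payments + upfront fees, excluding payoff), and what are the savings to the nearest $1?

Loan 1: monthly rate = 10%/12 = 0.0083333; payment = 213,500 × 0.0083333 / (1 − (1+0.0083333)^−144) = $2,551.49.
Loan 2: at 7.10% the monthly rate is 0.0059167, so the payment is 213,500 × 0.0059167 / (1 − 1.0059167^−144) = $2,206.99.
Over 24 months: Loan 1 costs 24 × $2,551.49 + $4,500.00 = $65,735.76; Loan 2 costs 24 × $2,206.99 = $52,967.76.
Loan 2 is cheaper by $65,735.76 − $52,967.76 = $12,768.00.

Loan 2 by $12,768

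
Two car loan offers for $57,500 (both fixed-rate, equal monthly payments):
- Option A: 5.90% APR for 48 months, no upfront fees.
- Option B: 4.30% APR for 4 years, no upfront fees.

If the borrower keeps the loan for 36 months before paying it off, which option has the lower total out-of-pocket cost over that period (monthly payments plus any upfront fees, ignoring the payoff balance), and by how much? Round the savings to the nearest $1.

Option A: monthly rate = 5.9%/12 = 0.0049167; payment = 57,500 × 0.0049167 / (1 − (1+0.0049167)^−48) = $1,347.75.
Option B: at 4.30% the monthly rate is 0.0035833, so the payment is 57,500 × 0.0035833 / (1 − 1.0035833^−48) = $1,306.03.
Over 36 months: Option A costs 36 × $1,347.75 = $48,519.00; Option B costs 36 × $1,306.03 = $47,017.08.
Option B is cheaper by $48,519.00 − $47,017.08 = $1,501.92.

Option B by $1,502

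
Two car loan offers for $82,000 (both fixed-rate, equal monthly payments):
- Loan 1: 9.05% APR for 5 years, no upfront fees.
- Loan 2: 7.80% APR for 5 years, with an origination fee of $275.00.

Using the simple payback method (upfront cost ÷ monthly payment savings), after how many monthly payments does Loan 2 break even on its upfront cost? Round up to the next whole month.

6 months

Loan 1: at 9.05% the monthly rate is 0.0075417, so the payment is 82,000 × 0.0075417 / (1 − 1.0075417^−60) = $1,704.18.
Loan 2: monthly rate = 7.8%/12 = 0.0065000; payment = 82,000 × 0.0065000 / (1 − (1+0.0065000)^−60) = $1,654.83.
Monthly savings = $1,704.18 − $1,654.83 = $49.35.
Break-even = $275.00 / $49.35 = 5.57 → 6 months.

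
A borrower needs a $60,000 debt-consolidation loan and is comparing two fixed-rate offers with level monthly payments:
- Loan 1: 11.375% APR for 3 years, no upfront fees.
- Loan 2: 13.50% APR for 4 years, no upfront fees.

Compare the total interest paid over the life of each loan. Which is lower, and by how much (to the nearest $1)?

Loan 1: at 11.375% the monthly rate is 0.0094792, so the payment is 60,000 × 0.0094792 / (1 − 1.0094792^−36) = $1,975.00.
Total interest on Loan 1 = 36 × $1,975.00 − $60,000 = $11,100.00.
Loan 2: at 13.50% the monthly rate is 0.0112500, so the payment is 60,000 × 0.0112500 / (1 − 1.0112500^−48) = $1,624.58.
Total interest on Loan 2 = 48 × $1,624.58 − $60,000 = $17,979.84.
Loan 1 is lower by $6,879.84.

Loan 1 by $6,880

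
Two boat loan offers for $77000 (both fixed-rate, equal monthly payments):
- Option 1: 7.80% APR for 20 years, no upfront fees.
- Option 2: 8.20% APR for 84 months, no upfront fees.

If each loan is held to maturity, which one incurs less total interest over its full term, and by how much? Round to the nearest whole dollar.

Option 2 by $50,825

Option 1: monthly rate = 7.8%/12 = 0.0065000; payment = 77,000 × 0.0065000 / (1 − (1+0.0065000)^−240) = $634.51.
Total interest on Option 1 = 240 × $634.51 − $77,000 = $75,282.40.
Option 2: monthly rate = 8.2%/12 = 0.0068333; payment = 77,000 × 0.0068333 / (1 − (1+0.0068333)^−84) = $1,207.83.
Total interest on Option 2 = 84 × $1,207.83 − $77,000 = $24,457.72.
Option 2 is lower by $50,824.68.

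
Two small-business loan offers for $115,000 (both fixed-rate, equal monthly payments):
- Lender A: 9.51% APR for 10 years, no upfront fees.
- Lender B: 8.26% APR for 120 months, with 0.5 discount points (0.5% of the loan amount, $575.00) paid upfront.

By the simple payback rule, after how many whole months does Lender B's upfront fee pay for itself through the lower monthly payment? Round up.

Lender A: at 9.51% the monthly rate is 0.0079250, so the payment is 115,000 × 0.0079250 / (1 − 1.0079250^−120) = $1,488.70.
Lender B: at 8.26% the monthly rate is 0.0068833, so the payment is 115,000 × 0.0068833 / (1 − 1.0068833^−120) = $1,411.12.
Monthly savings = $1,488.70 − $1,411.12 = $77.58.
Break-even = $575.00 / $77.58 = 7.41 → 8 months.

8 months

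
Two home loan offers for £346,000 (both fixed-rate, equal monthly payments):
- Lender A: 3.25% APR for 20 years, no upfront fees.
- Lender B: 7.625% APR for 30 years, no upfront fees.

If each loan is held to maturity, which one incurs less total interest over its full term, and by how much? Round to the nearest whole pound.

Lender A: monthly rate = 3.25%/12 = 0.0027083; payment = 346,000 × 0.0027083 / (1 − (1+0.0027083)^−240) = £1,962.50.
Total interest on Lender A = 240 × £1,962.50 − £346,000 = £125,000.00.
Lender B: monthly rate = 7.625%/12 = 0.0063542; payment = 346,000 × 0.0063542 / (1 − (1+0.0063542)^−360) = £2,448.97.
Total interest on Lender B = 360 × £2,448.97 − £346,000 = £535,629.20.
Lender A is lower by £410,629.20.

Lender A by £410,629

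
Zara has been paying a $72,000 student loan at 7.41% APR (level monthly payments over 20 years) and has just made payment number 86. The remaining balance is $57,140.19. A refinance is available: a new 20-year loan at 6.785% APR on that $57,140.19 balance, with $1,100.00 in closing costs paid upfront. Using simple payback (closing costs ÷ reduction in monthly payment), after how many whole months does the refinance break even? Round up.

Current payment = 72,000 × 7.41%/12 / (1 − (1+0.0061750)^−240) = $576.07.
Refinanced payment = 57,140.19 × 0.0056542 / (1 − (1+0.0056542)^−240) = $435.66.
Monthly savings = $576.07 − $435.66 = $140.41.
Break-even = $1,100.00 / $140.41 = 7.83 → 8 months.

8 months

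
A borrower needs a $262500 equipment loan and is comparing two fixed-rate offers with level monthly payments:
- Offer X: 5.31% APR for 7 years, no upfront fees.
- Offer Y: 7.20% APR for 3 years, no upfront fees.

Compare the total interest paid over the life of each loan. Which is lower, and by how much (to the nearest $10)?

Offer Y by $22,220

Offer X: monthly rate = 5.31%/12 = 0.0044250; payment = 262,500 × 0.0044250 / (1 − (1+0.0044250)^−84) = $3,748.51.
Total interest on Offer X = 84 × $3,748.51 − $262,500 = $52,374.84.
Offer Y: at 7.20% the monthly rate is 0.0060000, so the payment is 262,500 × 0.0060000 / (1 − 1.0060000^−36) = $8,129.26.
Total interest on Offer Y = 36 × $8,129.26 − $262,500 = $30,153.36.
Offer Y is lower by $22,221.48.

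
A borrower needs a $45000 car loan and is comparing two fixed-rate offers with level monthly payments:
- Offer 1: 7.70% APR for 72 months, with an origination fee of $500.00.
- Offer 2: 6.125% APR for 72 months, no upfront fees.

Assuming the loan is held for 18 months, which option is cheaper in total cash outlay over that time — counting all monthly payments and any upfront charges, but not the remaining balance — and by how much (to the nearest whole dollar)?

Offer 1: at 7.70% the monthly rate is 0.0064167, so the payment is 45,000 × 0.0064167 / (1 − 1.0064167^−72) = $782.42.
Offer 2: monthly rate = 6.125%/12 = 0.0051042; payment = 45,000 × 0.0051042 / (1 − (1+0.0051042)^−72) = $748.44.
Over 18 months: Offer 1 costs 18 × $782.42 + $500.00 = $14,583.56; Offer 2 costs 18 × $748.44 = $13,471.92.
Offer 2 is cheaper by $14,583.56 − $13,471.92 = $1,111.64.

Offer 2 by $1,112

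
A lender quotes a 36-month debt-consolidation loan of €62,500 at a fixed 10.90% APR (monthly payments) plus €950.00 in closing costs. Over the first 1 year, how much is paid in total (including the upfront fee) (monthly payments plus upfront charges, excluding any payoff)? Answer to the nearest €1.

Monthly rate = 10.9%/12 = 0.0090833; payment = 62,500 × 0.0090833 / (1 − (1+0.0090833)^−36) = €2,043.21.
Total outlay = 12 × €2,043.21 + €950.00 = €25,468.52.

€25,469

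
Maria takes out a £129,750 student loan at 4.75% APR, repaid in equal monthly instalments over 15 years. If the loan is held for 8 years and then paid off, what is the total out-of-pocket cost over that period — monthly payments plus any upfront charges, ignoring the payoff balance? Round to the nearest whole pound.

£96,887

At 4.75% the monthly rate is 0.0039583, so the payment is 129,750 × 0.0039583 / (1 − 1.0039583^−180) = £1,009.24.
Total outlay = 96 × £1,009.24 = £96,887.04.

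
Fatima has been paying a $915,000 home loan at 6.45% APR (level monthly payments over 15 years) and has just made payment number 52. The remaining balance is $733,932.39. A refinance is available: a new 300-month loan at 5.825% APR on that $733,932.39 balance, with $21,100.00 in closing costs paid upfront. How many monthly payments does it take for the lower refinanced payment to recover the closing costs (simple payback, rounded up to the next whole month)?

7 months

Current payment = 915,000 × 6.45%/12 / (1 − (1+0.0053750)^−180) = $7,945.50.
Refinanced payment = 733,932.39 × 0.0048542 / (1 − (1+0.0048542)^−300) = $4,650.54.
Monthly savings = $7,945.50 − $4,650.54 = $3,294.96.
Break-even = $21,100.00 / $3,294.96 = 6.40 → 7 months.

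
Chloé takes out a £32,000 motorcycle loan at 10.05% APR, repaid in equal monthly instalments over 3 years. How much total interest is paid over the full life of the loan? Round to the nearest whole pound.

£5,199

At 10.05% the monthly rate is 0.0083750, so the payment is 32,000 × 0.0083750 / (1 − 1.0083750^−36) = £1,033.30.
Total paid = 36 × £1,033.30 = £37,198.80; interest = £37,198.80 − £32,000 = £5,198.80.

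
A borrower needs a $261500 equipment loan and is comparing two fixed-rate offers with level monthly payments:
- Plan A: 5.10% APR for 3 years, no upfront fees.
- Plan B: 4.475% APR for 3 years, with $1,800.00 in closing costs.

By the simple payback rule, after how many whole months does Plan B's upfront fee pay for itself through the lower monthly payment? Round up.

25 months

Plan A: monthly rate = 5.1%/12 = 0.0042500; payment = 261,500 × 0.0042500 / (1 − (1+0.0042500)^−36) = $7,849.14.
Plan B: at 4.475% the monthly rate is 0.0037292, so the payment is 261,500 × 0.0037292 / (1 − 1.0037292^−36) = $7,775.90.
Monthly savings = $7,849.14 − $7,775.90 = $73.24.
Break-even = $1,800.00 / $73.24 = 24.58 → 25 months.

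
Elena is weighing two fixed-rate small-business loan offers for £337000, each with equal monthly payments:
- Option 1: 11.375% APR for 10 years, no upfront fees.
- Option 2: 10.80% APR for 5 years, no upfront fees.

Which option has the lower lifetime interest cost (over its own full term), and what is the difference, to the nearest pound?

Option 1: monthly rate = 11.375%/12 = 0.0094792; payment = 337,000 × 0.0094792 / (1 − (1+0.0094792)^−120) = £4,714.00.
Total interest on Option 1 = 120 × £4,714.00 − £337,000 = £228,680.00.
Option 2: at 10.80% the monthly rate is 0.0090000, so the payment is 337,000 × 0.0090000 / (1 − 1.0090000^−60) = £7,293.63.
Total interest on Option 2 = 60 × £7,293.63 − £337,000 = £100,617.80.
Option 2 is lower by £128,062.20.

Option 2 by £128,062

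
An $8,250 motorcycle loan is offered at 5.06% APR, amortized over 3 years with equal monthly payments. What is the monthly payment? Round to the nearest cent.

At 5.06% the monthly rate is 0.0042167, so the payment is 8,250 × 0.0042167 / (1 − 1.0042167^−36) = $247.48.

$247.48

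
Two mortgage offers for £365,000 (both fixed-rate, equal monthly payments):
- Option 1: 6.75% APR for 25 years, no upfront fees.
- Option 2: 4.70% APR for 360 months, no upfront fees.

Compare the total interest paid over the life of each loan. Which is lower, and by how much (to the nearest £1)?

Option 1: at 6.75% the monthly rate is 0.0056250, so the payment is 365,000 × 0.0056250 / (1 − 1.0056250^−300) = £2,521.83.
Total interest on Option 1 = 300 × £2,521.83 − £365,000 = £391,549.00.
Option 2: at 4.70% the monthly rate is 0.0039167, so the payment is 365,000 × 0.0039167 / (1 − 1.0039167^−360) = £1,893.03.
Total interest on Option 2 = 360 × £1,893.03 − £365,000 = £316,490.80.
Option 2 is lower by £75,058.20.

Option 2 by £75,058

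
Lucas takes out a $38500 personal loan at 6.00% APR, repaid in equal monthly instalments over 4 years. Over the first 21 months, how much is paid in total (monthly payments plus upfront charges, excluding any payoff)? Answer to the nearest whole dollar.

At 6.00% the monthly rate is 0.0050000, so the payment is 38,500 × 0.0050000 / (1 − 1.0050000^−48) = $904.17.
Total outlay = 21 × $904.17 = $18,987.57.

$18,988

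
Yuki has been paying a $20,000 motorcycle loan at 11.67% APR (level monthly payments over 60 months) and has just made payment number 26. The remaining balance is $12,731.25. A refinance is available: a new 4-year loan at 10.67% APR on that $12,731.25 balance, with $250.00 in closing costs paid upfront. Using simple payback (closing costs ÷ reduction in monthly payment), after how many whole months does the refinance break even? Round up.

Current payment = 20,000 × 11.67%/12 / (1 − (1+0.0097250)^−60) = $441.56.
Refinanced payment = 12,731.25 × 0.0088917 / (1 − (1+0.0088917)^−48) = $327.01.
Monthly savings = $441.56 − $327.01 = $114.55.
Break-even = $250.00 / $114.55 = 2.18 → 3 months.

3 months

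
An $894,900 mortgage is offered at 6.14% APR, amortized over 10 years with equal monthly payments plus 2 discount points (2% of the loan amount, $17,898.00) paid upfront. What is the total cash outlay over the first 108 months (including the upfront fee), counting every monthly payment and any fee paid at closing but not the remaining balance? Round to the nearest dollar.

$1,097,710

Monthly rate = 6.14%/12 = 0.0051167; payment = 894,900 × 0.0051167 / (1 − (1+0.0051167)^−120) = $9,998.26.
Total outlay = 108 × $9,998.26 + $17,898.00 = $1,097,710.08.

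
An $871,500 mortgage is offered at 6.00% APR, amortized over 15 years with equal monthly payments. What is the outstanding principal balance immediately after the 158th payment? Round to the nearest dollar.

$152,850

With monthly rate i = 6%/12 = 0.0050000, the balance after k of n payments is P · [(1+i)^n − (1+i)^k] / [(1+i)^n − 1].
(1+0.0050000)^180 = 2.45409356 and (1+0.0050000)^158 = 2.19906344, so the balance is 871,500 × (2.45409356 − 2.19906344) / (2.45409356 − 1) = $152,850.38.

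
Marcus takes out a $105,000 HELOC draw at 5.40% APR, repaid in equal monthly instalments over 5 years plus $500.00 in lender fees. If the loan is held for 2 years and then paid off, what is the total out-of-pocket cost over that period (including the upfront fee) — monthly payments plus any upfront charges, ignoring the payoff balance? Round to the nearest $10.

$48,520

At 5.40% the monthly rate is 0.0045000, so the payment is 105,000 × 0.0045000 / (1 − 1.0045000^−60) = $2,000.78.
Total outlay = 24 × $2,000.78 + $500.00 = $48,518.72.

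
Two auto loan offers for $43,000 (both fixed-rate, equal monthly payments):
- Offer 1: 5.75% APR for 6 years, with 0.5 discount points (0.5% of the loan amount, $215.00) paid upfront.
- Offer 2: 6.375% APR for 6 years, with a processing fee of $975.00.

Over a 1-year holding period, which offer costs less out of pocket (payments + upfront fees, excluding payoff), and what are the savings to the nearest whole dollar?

Offer 1 by $912

Offer 1: at 5.75% the monthly rate is 0.0047917, so the payment is 43,000 × 0.0047917 / (1 − 1.0047917^−72) = $707.57.
Offer 2: monthly rate = 6.375%/12 = 0.0053125; payment = 43,000 × 0.0053125 / (1 − (1+0.0053125)^−72) = $720.27.
Over 12 months: Offer 1 costs 12 × $707.57 + $215.00 = $8,705.84; Offer 2 costs 12 × $720.27 + $975.00 = $9,618.24.
Offer 1 is cheaper by $9,618.24 − $8,705.84 = $912.40.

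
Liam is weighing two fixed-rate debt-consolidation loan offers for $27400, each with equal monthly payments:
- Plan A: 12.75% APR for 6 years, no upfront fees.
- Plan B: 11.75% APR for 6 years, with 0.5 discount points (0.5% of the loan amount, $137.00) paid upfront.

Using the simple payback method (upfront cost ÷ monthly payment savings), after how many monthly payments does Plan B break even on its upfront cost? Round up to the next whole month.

10 months

Plan A: monthly rate = 12.75%/12 = 0.0106250; payment = 27,400 × 0.0106250 / (1 − (1+0.0106250)^−72) = $546.42.
Plan B: at 11.75% the monthly rate is 0.0097917, so the payment is 27,400 × 0.0097917 / (1 − 1.0097917^−72) = $532.12.
Monthly savings = $546.42 − $532.12 = $14.30.
Break-even = $137.00 / $14.30 = 9.58 → 10 months.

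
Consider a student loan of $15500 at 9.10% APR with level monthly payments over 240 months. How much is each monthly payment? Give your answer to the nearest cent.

$140.46

At 9.10% the monthly rate is 0.0075833, so the payment is 15,500 × 0.0075833 / (1 − 1.0075833^−240) = $140.46.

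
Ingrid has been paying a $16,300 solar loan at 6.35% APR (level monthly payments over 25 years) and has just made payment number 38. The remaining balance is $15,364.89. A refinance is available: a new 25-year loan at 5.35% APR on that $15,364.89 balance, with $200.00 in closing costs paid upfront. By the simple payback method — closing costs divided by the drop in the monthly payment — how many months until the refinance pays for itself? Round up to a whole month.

Current payment = 16,300 × 6.35%/12 / (1 − (1+0.0052917)^−300) = $108.54.
Refinanced payment = 15,364.89 × 0.0044583 / (1 − (1+0.0044583)^−300) = $92.98.
Monthly savings = $108.54 − $92.98 = $15.56.
Break-even = $200.00 / $15.56 = 12.85 → 13 months.

13 months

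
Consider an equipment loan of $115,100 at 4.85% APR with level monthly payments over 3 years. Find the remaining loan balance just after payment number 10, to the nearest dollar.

$84,786

With monthly rate i = 4.85%/12 = 0.0040417, the balance after k of n payments is P · [(1+i)^n − (1+i)^k] / [(1+i)^n − 1].
(1+0.0040417)^36 = 1.15627862 and (1+0.0040417)^10 = 1.04115972, so the balance is 115,100 × (1.15627862 − 1.04115972) / (1.15627862 − 1) = $84,785.65.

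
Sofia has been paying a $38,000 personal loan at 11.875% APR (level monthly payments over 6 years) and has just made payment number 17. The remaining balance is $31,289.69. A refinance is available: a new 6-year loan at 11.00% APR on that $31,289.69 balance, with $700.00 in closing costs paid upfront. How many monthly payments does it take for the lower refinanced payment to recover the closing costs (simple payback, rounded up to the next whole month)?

Current payment = 38,000 × 11.875%/12 / (1 − (1+0.0098958)^−72) = $740.44.
Refinanced payment = 31,289.69 × 0.0091667 / (1 − (1+0.0091667)^−72) = $595.57.
Monthly savings = $740.44 − $595.57 = $144.87.
Break-even = $700.00 / $144.87 = 4.83 → 5 months.

5 months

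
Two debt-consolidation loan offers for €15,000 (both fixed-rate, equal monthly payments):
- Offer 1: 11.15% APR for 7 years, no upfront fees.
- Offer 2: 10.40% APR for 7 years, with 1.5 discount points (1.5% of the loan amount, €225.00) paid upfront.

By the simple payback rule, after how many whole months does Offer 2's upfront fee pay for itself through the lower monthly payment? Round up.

Offer 1: monthly rate = 11.15%/12 = 0.0092917; payment = 15,000 × 0.0092917 / (1 − (1+0.0092917)^−84) = €258.02.
Offer 2: monthly rate = 10.4%/12 = 0.0086667; payment = 15,000 × 0.0086667 / (1 − (1+0.0086667)^−84) = €252.13.
Monthly savings = €258.02 − €252.13 = €5.89.
Break-even = €225.00 / €5.89 = 38.20 → 39 months.

39 months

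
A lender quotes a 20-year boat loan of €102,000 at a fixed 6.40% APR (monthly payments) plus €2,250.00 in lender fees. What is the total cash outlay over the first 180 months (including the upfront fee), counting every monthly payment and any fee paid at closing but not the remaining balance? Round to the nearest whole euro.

€138,058

Monthly rate = 6.4%/12 = 0.0053333; payment = 102,000 × 0.0053333 / (1 − (1+0.0053333)^−240) = €754.49.
Total outlay = 180 × €754.49 + €2,250.00 = €138,058.20.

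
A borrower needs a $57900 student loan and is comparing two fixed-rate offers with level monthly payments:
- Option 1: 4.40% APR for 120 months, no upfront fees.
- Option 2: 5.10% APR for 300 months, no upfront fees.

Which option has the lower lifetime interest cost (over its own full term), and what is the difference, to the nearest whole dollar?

Option 1 by $30,884

Option 1: at 4.40% the monthly rate is 0.0036667, so the payment is 57,900 × 0.0036667 / (1 − 1.0036667^−120) = $597.28.
Total interest on Option 1 = 120 × $597.28 − $57,900 = $13,773.60.
Option 2: monthly rate = 5.1%/12 = 0.0042500; payment = 57,900 × 0.0042500 / (1 − (1+0.0042500)^−300) = $341.86.
Total interest on Option 2 = 300 × $341.86 − $57,900 = $44,658.00.
Option 1 is lower by $30,884.40.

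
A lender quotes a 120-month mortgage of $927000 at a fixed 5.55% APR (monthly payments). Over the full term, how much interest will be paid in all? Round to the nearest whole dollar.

$283,004

At 5.55% the monthly rate is 0.0046250, so the payment is 927,000 × 0.0046250 / (1 − 1.0046250^−120) = $10,083.37.
Total paid = 120 × $10,083.37 = $1,210,004.40; interest = $1,210,004.40 − $927,000 = $283,004.40.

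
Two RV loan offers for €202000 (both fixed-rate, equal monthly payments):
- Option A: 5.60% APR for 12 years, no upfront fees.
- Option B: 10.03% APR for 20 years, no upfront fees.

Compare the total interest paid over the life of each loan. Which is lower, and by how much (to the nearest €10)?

Option A by €190,940

Option A: monthly rate = 5.6%/12 = 0.0046667; payment = 202,000 × 0.0046667 / (1 − (1+0.0046667)^−144) = €1,929.66.
Total interest on Option A = 144 × €1,929.66 − €202,000 = €75,871.04.
Option B: at 10.03% the monthly rate is 0.0083583, so the payment is 202,000 × 0.0083583 / (1 − 1.0083583^−240) = €1,953.36.
Total interest on Option B = 240 × €1,953.36 − €202,000 = €266,806.40.
Option A is lower by €190,935.36.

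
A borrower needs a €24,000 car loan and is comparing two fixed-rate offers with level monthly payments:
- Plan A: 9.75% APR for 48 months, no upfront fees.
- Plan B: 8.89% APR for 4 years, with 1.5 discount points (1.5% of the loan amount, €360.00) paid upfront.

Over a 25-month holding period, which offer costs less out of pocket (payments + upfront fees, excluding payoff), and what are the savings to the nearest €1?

Plan A: monthly rate = 9.75%/12 = 0.0081250; payment = 24,000 × 0.0081250 / (1 − (1+0.0081250)^−48) = €605.82.
Plan B: monthly rate = 8.89%/12 = 0.0074083; payment = 24,000 × 0.0074083 / (1 − (1+0.0074083)^−48) = €595.99.
Over 25 months: Plan A costs 25 × €605.82 = €15,145.50; Plan B costs 25 × €595.99 + €360.00 = €15,259.75.
Plan A is cheaper by €15,259.75 − €15,145.50 = €114.25.

Plan A by €114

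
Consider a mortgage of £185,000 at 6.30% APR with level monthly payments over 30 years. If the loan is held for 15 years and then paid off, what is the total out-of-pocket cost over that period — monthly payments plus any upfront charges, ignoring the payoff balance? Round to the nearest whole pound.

£206,118

At 6.30% the monthly rate is 0.0052500, so the payment is 185,000 × 0.0052500 / (1 − 1.0052500^−360) = £1,145.10.
Total outlay = 180 × £1,145.10 = £206,118.00.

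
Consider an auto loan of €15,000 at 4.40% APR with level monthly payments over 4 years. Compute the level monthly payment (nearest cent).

Monthly rate = 4.4%/12 = 0.0036667; payment = 15,000 × 0.0036667 / (1 − (1+0.0036667)^−48) = €341.38.

€341.38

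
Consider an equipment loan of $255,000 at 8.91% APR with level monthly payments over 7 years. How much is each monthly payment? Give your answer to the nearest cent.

At 8.91% the monthly rate is 0.0074250, so the payment is 255,000 × 0.0074250 / (1 − 1.0074250^−84) = $4,091.08.

$4,091.08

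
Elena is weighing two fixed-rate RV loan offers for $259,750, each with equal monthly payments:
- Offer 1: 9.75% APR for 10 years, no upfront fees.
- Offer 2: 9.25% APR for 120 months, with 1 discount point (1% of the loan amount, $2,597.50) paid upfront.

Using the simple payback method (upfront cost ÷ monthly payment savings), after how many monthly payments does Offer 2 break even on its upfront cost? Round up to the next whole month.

Offer 1: at 9.75% the monthly rate is 0.0081250, so the payment is 259,750 × 0.0081250 / (1 − 1.0081250^−120) = $3,396.76.
Offer 2: at 9.25% the monthly rate is 0.0077083, so the payment is 259,750 × 0.0077083 / (1 − 1.0077083^−120) = $3,325.65.
Monthly savings = $3,396.76 − $3,325.65 = $71.11.
Break-even = $2,597.50 / $71.11 = 36.53 → 37 months.

37 months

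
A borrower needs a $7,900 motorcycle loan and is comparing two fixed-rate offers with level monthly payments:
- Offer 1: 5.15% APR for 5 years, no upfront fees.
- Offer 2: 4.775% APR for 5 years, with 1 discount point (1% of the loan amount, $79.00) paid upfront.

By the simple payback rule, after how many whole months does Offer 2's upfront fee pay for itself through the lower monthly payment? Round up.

Offer 1: monthly rate = 5.15%/12 = 0.0042917; payment = 7,900 × 0.0042917 / (1 − (1+0.0042917)^−60) = $149.63.
Offer 2: monthly rate = 4.775%/12 = 0.0039792; payment = 7,900 × 0.0039792 / (1 − (1+0.0039792)^−60) = $148.27.
Monthly savings = $149.63 − $148.27 = $1.36.
Break-even = $79.00 / $1.36 = 58.09 → 59 months.

59 months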